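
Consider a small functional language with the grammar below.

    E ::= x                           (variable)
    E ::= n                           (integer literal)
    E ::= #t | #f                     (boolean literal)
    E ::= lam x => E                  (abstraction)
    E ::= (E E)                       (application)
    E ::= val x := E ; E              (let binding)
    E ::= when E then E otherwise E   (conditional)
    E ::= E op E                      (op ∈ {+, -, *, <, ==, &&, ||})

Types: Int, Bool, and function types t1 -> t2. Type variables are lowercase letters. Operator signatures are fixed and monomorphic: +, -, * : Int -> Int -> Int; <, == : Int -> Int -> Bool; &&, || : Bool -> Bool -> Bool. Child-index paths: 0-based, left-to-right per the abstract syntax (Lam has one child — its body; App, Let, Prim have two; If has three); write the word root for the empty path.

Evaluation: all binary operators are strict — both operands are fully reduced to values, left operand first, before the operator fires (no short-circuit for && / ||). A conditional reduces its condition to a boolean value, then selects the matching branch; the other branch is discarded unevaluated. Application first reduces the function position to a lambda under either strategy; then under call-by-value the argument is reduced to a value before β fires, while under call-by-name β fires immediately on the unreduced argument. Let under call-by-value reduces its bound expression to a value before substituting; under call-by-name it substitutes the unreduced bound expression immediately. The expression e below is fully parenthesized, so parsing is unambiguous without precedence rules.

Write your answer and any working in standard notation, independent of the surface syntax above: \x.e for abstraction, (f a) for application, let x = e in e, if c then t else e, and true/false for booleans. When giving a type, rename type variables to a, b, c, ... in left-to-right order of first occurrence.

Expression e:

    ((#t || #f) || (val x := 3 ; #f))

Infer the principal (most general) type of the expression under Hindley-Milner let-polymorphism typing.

Answer: Bool

Trace:
  unify Bool ~ Bool
  unify Bool ~ Bool
  unify Bool ~ Bool
let x : Int
  unify Bool ~ Bool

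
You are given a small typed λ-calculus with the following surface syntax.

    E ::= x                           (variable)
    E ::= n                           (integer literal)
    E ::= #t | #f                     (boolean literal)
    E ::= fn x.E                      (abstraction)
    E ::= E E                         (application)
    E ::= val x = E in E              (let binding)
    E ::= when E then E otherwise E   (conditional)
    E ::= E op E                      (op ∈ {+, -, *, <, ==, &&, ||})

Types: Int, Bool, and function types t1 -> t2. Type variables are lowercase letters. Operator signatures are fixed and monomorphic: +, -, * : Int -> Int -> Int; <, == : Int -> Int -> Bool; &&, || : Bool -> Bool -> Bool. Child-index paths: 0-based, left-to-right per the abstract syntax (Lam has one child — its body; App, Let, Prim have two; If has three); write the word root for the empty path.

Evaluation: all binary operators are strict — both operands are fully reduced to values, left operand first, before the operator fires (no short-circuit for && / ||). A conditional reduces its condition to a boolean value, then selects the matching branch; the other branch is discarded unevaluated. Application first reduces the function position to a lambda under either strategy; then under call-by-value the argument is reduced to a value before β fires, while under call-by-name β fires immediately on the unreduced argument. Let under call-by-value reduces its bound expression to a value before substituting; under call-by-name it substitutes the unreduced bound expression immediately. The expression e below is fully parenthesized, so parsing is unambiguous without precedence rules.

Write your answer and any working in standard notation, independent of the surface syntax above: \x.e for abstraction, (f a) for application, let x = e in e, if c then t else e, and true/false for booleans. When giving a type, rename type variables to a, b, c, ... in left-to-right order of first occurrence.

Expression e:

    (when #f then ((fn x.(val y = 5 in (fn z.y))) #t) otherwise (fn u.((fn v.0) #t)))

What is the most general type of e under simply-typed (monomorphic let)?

Answer: a -> Int

Working:
  unify Bool ~ Bool
let y : Int
y : Int
\z._ : b -> Int
\x._ : a -> b -> Int
  unify a -> b -> Int ~ Bool -> c
  unify a ~ Bool
  unify b -> Int ~ c
_ _ : b -> Int
\v._ : e -> Int
  unify e -> Int ~ Bool -> f
  unify e ~ Bool
  unify Int ~ f
_ _ : Int
\u._ : d -> Int
  unify b -> Int ~ d -> Int
  unify b ~ d
  unify Int ~ Int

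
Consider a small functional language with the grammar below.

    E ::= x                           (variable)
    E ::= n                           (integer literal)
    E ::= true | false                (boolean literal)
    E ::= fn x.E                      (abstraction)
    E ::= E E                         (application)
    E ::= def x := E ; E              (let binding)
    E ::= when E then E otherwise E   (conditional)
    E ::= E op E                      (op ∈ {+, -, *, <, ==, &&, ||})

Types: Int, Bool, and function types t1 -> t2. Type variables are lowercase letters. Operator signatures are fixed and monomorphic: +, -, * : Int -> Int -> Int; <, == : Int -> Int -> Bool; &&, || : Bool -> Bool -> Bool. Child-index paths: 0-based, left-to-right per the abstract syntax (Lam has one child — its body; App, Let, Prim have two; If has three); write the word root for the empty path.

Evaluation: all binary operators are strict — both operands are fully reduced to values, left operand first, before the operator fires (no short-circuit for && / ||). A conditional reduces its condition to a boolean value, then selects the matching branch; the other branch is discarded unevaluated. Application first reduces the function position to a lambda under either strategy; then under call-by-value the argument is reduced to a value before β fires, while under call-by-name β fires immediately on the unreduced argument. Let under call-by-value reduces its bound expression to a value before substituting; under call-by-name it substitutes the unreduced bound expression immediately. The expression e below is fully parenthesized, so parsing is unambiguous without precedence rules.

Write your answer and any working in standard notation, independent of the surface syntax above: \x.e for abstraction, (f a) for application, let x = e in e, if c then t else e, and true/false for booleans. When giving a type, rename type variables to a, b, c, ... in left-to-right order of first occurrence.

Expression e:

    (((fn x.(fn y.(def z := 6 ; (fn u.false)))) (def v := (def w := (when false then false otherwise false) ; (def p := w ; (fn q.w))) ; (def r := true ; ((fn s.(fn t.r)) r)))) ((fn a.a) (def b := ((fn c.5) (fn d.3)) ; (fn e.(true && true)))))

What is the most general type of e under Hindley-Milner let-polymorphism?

Working:
let z : Int
\u._ : c -> Bool
\y._ : b -> c -> Bool
\x._ : a -> b -> c -> Bool
  unify Bool ~ Bool
  unify Bool ~ Bool
let w : Bool
w : Bool
let p : Bool
w : Bool
\q._ : d -> Bool
let v : forall. d -> Bool
let r : Bool
r : Bool
\t._ : f -> Bool
\s._ : e -> f -> Bool
r : Bool
  unify e -> f -> Bool ~ Bool -> g
  unify e ~ Bool
  unify f -> Bool ~ g
_ _ : f -> Bool
  unify a -> b -> c -> Bool ~ (f -> Bool) -> h
  unify a ~ f -> Bool
  unify b -> c -> Bool ~ h
_ _ : b -> c -> Bool
a : i
\a._ : i -> i
\c._ : j -> Int
\d._ : k -> Int
  unify j -> Int ~ (k -> Int) -> l
  unify j ~ k -> Int
  unify Int ~ l
_ _ : Int
let b : Int
  unify Bool ~ Bool
  unify Bool ~ Bool
\e._ : m -> Bool
  unify i -> i ~ (m -> Bool) -> n
  unify i ~ m -> Bool
  unify m -> Bool ~ n
_ _ : m -> Bool
  unify b -> c -> Bool ~ (m -> Bool) -> o
  unify b ~ m -> Bool
  unify c -> Bool ~ o
_ _ : c -> Bool

Answer: a -> Bool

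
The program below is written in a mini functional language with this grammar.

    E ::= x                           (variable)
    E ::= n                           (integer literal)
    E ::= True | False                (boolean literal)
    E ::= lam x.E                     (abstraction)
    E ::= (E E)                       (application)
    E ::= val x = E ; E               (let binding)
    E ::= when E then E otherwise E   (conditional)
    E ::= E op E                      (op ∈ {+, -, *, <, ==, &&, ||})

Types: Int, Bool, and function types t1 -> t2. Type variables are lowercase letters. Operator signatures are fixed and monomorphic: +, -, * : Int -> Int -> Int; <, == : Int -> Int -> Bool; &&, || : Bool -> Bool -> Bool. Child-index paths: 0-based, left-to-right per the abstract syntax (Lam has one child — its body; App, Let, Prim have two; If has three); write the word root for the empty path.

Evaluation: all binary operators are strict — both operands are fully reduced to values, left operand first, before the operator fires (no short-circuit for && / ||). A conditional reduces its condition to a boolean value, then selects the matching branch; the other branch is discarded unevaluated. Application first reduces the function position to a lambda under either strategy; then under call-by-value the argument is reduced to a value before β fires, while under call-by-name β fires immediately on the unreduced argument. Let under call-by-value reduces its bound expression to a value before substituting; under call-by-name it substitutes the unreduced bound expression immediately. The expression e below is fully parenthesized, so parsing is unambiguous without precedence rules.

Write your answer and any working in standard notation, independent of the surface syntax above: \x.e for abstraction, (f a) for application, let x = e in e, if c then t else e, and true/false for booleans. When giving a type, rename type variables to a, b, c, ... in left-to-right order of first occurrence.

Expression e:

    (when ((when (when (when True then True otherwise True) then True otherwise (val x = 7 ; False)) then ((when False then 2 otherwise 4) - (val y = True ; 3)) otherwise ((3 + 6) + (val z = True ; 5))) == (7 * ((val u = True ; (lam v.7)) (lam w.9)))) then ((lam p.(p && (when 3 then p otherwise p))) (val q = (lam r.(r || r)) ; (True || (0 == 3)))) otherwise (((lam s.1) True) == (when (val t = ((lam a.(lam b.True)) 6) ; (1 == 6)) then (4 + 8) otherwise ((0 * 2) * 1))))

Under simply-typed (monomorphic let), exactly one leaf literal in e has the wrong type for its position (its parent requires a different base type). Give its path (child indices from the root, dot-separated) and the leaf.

Answer: 1.0.0.1.0 : 3

Trace:
  unify Bool ~ Bool
  unify Bool ~ Bool
  unify Bool ~ Bool
let x : Int
  unify Bool ~ Bool
  unify Bool ~ Bool
  unify Bool ~ Bool
  unify Int ~ Int
  unify Int ~ Int
let y : Bool
  unify Int ~ Int
  unify Int ~ Int
  unify Int ~ Int
  unify Int ~ Int
let z : Bool
  unify Int ~ Int
  unify Int ~ Int
  unify Int ~ Int
  unify Int ~ Int
let u : Bool
\v._ : a -> Int
\w._ : b -> Int
  unify a -> Int ~ (b -> Int) -> c
  unify a ~ b -> Int
  unify Int ~ c
_ _ : Int
  unify Int ~ Int
  unify Int ~ Int
  unify Bool ~ Bool
p : d
  unify d ~ Bool
  unify Int ~ Bool
  FAIL: mismatch Int ~ Bool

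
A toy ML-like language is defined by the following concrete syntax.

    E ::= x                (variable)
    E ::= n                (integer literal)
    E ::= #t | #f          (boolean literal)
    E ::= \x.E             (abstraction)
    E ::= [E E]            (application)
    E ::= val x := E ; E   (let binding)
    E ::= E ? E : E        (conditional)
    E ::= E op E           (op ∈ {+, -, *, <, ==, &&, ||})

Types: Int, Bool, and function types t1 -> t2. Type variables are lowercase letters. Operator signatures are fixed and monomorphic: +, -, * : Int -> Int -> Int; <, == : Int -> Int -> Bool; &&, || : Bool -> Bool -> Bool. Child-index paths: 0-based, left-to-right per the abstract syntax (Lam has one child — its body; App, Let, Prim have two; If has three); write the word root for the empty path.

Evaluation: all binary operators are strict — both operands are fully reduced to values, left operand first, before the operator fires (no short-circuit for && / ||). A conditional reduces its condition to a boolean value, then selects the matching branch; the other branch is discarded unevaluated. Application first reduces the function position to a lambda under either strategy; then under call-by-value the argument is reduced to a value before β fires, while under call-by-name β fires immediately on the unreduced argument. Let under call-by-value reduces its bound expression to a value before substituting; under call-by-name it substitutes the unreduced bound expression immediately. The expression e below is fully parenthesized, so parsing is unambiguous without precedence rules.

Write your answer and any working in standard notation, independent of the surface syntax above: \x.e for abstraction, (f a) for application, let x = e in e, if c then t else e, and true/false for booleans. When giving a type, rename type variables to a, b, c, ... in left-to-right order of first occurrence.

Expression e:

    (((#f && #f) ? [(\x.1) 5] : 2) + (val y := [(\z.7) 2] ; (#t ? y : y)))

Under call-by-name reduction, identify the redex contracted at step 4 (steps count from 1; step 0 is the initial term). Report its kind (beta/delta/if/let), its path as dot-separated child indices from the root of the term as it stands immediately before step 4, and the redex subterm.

Answer: if at 1 : (if true then ((\z.7) 2) else ((\z.7) 2))

Trace:
step 0: ((if (false && false) then ((\x.1) 5) else 2) + (let y = ((\z.7) 2) in (if true then y else y)))
step 1: [delta@0.0] ((if false then ((\x.1) 5) else 2) + (let y = ((\z.7) 2) in (if true then y else y)))
step 2: [if@0] (2 + (let y = ((\z.7) 2) in (if true then y else y)))
step 3: [let@1] (2 + (if true then ((\z.7) 2) else ((\z.7) 2)))
step 4: [if@1] (2 + ((\z.7) 2))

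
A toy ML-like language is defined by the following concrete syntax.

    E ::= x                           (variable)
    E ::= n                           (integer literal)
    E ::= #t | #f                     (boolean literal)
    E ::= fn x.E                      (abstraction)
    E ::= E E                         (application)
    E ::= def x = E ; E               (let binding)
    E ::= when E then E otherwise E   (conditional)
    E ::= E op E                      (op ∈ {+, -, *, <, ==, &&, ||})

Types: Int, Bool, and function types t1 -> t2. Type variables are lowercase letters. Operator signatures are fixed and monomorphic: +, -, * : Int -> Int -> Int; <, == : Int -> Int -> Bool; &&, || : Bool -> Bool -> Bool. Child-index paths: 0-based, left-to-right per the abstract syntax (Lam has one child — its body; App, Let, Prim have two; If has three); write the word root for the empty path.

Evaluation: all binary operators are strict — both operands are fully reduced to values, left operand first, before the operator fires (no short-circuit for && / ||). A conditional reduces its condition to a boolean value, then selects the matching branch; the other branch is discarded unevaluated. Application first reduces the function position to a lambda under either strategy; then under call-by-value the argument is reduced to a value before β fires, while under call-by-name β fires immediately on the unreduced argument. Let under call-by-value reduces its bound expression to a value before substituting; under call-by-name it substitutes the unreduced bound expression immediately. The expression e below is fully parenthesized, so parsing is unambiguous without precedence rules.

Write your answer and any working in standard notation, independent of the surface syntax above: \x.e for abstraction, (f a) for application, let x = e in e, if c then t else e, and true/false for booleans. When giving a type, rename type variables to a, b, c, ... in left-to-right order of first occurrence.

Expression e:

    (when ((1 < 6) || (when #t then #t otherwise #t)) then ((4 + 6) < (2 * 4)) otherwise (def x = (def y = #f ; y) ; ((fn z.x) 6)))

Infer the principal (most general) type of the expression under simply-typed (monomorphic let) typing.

Answer: Bool

Derivation:
  unify Int ~ Int
  unify Int ~ Int
  unify Bool ~ Bool
  unify Bool ~ Bool
  unify Bool ~ Bool
  unify Bool ~ Bool
  unify Bool ~ Bool
  unify Int ~ Int
  unify Int ~ Int
  unify Int ~ Int
  unify Int ~ Int
  unify Int ~ Int
  unify Int ~ Int
let y : Bool
y : Bool
let x : Bool
x : Bool
\z._ : a -> Bool
  unify a -> Bool ~ Int -> b
  unify a ~ Int
  unify Bool ~ b
_ _ : Bool
  unify Bool ~ Bool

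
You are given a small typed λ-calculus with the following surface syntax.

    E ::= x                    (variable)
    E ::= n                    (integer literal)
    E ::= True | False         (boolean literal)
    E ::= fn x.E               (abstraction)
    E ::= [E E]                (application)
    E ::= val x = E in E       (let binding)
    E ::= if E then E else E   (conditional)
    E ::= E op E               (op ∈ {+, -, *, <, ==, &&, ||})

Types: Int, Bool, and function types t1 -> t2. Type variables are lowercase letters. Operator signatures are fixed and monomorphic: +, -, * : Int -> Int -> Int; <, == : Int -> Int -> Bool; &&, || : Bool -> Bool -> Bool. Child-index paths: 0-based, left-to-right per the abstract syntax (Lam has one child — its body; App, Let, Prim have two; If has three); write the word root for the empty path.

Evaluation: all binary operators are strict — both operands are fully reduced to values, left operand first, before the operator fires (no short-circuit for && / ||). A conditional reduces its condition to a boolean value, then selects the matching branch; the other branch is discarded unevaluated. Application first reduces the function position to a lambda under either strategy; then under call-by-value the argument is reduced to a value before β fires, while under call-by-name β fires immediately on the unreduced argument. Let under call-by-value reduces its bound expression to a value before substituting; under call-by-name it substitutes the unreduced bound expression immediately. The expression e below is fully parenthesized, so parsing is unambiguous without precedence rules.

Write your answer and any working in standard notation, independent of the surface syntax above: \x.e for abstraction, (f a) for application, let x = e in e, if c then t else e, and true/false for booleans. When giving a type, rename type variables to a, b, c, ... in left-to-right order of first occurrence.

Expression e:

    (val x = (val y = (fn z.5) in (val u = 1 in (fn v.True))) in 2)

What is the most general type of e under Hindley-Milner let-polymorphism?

Trace:
\z._ : a -> Int
let y : forall. a -> Int
let u : Int
\v._ : b -> Bool
let x : forall. b -> Bool

Answer: Int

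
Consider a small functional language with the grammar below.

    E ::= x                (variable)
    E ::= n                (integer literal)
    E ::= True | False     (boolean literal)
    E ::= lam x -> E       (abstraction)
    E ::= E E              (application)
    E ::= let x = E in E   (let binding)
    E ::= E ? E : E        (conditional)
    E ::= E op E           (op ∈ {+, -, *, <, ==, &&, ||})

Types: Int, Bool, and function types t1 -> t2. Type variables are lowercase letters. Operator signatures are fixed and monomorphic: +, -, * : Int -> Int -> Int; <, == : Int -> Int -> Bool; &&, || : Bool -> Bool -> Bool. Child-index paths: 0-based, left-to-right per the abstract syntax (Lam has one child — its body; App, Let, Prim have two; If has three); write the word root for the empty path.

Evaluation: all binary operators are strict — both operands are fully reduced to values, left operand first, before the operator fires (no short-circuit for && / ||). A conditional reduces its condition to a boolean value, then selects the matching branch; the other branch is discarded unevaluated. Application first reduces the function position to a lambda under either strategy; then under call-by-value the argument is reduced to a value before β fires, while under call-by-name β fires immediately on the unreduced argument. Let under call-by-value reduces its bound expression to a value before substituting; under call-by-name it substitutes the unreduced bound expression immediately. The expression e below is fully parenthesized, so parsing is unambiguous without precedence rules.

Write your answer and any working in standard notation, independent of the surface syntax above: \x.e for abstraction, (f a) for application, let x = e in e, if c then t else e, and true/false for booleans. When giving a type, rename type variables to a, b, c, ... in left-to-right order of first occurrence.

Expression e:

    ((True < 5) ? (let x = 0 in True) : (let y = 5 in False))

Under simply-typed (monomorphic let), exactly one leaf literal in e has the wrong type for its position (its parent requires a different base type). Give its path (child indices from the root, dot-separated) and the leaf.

Trace:
  unify Bool ~ Int
  FAIL: mismatch Bool ~ Int

Answer: 0.0 : true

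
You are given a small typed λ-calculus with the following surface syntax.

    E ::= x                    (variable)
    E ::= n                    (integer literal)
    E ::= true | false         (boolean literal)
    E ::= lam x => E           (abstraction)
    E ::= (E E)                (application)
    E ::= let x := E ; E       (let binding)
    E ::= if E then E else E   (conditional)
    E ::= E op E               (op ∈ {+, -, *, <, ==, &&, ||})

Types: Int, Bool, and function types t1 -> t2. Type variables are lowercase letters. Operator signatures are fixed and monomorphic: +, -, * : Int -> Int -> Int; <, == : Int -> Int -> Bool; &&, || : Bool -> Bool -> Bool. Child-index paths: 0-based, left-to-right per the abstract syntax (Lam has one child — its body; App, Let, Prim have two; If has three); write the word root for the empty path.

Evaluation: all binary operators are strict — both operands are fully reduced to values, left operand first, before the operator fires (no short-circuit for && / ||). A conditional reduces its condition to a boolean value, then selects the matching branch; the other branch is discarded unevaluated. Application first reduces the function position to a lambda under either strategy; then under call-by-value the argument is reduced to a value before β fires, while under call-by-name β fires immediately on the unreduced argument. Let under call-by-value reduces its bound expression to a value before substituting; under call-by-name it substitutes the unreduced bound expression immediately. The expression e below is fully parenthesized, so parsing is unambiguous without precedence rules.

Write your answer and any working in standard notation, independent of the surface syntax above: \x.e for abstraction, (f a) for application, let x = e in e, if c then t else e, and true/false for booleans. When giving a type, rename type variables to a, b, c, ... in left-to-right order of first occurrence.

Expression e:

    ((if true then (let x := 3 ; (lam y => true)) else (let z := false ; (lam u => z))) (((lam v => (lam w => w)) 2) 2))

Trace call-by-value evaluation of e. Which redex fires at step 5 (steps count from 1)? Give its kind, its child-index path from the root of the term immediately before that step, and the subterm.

Derivation:
step 0: ((if true then (let x = 3 in (\y.true)) else (let z = false in (\u.z))) (((\v.(\w.w)) 2) 2))
step 1: [if@0] ((let x = 3 in (\y.true)) (((\v.(\w.w)) 2) 2))
step 2: [let@0] ((\y.true) (((\v.(\w.w)) 2) 2))
step 3: [beta@1.0] ((\y.true) ((\w.w) 2))
step 4: [beta@1] ((\y.true) 2)
step 5: [beta@root] true

Answer: beta at root : ((\y.true) 2)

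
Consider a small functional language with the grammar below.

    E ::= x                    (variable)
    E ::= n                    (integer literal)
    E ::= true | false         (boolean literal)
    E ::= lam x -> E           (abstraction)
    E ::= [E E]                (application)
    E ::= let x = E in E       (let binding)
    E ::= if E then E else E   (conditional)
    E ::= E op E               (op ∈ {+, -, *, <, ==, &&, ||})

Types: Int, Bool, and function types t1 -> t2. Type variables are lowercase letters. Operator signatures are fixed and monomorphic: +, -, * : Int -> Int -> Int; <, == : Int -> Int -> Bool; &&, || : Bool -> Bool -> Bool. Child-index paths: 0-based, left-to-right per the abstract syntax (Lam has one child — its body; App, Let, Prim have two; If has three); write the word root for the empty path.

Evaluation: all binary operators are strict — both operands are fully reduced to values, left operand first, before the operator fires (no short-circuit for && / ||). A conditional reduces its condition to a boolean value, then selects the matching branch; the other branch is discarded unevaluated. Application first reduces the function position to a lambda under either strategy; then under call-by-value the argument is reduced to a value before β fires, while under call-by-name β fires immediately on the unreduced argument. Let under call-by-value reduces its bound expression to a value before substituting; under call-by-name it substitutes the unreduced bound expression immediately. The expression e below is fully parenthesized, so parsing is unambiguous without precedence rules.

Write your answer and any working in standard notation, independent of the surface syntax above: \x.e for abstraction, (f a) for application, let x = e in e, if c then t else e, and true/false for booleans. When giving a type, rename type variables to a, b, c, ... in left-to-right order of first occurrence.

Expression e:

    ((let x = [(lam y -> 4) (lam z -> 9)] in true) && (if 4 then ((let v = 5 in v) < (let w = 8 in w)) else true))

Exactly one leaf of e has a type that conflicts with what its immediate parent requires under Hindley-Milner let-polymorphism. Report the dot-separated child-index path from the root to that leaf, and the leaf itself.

Answer: 1.0 : 4

Trace:
\y._ : a -> Int
\z._ : b -> Int
  unify a -> Int ~ (b -> Int) -> c
  unify a ~ b -> Int
  unify Int ~ c
_ _ : Int
let x : Int
  unify Bool ~ Bool
  unify Int ~ Bool
  FAIL: mismatch Int ~ Bool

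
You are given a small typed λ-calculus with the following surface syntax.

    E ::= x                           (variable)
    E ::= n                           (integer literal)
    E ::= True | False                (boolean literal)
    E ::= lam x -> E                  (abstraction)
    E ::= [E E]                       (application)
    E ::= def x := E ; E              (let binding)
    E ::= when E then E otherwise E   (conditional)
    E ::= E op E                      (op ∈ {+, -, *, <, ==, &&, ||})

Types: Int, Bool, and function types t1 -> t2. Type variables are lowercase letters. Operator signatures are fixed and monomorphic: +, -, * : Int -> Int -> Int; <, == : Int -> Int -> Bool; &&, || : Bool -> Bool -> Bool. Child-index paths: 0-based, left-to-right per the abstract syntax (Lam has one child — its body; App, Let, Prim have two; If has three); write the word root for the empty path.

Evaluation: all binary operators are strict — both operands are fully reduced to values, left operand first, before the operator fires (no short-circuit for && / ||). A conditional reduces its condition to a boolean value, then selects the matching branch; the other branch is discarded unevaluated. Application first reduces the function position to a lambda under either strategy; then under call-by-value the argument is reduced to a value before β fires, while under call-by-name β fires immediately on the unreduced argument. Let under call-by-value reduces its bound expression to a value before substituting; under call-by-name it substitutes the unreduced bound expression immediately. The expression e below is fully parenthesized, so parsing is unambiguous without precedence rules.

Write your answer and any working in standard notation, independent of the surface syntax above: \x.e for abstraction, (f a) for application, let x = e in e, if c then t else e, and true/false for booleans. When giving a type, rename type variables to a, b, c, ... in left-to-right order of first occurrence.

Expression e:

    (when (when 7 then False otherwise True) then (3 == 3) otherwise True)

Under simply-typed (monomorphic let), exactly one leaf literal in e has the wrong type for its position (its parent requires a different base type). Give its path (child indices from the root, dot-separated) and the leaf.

Answer: 0.0 : 7

Working:
  unify Int ~ Bool
  FAIL: mismatch Int ~ Bool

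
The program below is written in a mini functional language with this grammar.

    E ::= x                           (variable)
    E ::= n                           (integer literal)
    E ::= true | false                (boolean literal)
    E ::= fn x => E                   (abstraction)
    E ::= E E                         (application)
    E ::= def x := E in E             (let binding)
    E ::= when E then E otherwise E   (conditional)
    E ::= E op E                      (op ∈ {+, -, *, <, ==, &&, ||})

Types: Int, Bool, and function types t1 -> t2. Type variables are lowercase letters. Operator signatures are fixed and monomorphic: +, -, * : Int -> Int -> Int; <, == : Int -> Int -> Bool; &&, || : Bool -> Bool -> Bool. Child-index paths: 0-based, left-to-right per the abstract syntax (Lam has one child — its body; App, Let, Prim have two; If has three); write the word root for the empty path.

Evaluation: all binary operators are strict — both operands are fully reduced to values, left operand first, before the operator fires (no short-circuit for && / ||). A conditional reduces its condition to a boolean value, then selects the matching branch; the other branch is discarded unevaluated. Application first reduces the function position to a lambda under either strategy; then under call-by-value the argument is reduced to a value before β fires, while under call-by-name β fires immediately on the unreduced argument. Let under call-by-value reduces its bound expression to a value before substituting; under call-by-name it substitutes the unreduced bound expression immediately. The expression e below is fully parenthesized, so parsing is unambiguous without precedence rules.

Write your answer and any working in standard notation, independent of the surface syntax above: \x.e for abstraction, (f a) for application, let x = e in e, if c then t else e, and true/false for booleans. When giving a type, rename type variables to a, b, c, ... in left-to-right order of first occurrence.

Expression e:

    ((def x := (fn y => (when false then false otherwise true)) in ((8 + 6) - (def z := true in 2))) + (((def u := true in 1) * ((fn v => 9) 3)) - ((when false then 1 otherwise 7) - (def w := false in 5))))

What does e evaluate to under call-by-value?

Working:
step 0: ((let x = (\y.(if false then false else true)) in ((8 + 6) - (let z = true in 2))) + (((let u = true in 1) * ((\v.9) 3)) - ((if false then 1 else 7) - (let w = false in 5))))
step 1: [let@0] (((8 + 6) - (let z = true in 2)) + (((let u = true in 1) * ((\v.9) 3)) - ((if false then 1 else 7) - (let w = false in 5))))
step 2: [delta@0.0] ((14 - (let z = true in 2)) + (((let u = true in 1) * ((\v.9) 3)) - ((if false then 1 else 7) - (let w = false in 5))))
step 3: [let@0.1] ((14 - 2) + (((let u = true in 1) * ((\v.9) 3)) - ((if false then 1 else 7) - (let w = false in 5))))
step 4: [delta@0] (12 + (((let u = true in 1) * ((\v.9) 3)) - ((if false then 1 else 7) - (let w = false in 5))))
step 5: [let@1.0.0] (12 + ((1 * ((\v.9) 3)) - ((if false then 1 else 7) - (let w = false in 5))))
step 6: [beta@1.0.1] (12 + ((1 * 9) - ((if false then 1 else 7) - (let w = false in 5))))
step 7: [delta@1.0] (12 + (9 - ((if false then 1 else 7) - (let w = false in 5))))
step 8: [if@1.1.0] (12 + (9 - (7 - (let w = false in 5))))
step 9: [let@1.1.1] (12 + (9 - (7 - 5)))
step 10: [delta@1.1] (12 + (9 - 2))
step 11: [delta@1] (12 + 7)
step 12: [delta@root] 19

Answer: 19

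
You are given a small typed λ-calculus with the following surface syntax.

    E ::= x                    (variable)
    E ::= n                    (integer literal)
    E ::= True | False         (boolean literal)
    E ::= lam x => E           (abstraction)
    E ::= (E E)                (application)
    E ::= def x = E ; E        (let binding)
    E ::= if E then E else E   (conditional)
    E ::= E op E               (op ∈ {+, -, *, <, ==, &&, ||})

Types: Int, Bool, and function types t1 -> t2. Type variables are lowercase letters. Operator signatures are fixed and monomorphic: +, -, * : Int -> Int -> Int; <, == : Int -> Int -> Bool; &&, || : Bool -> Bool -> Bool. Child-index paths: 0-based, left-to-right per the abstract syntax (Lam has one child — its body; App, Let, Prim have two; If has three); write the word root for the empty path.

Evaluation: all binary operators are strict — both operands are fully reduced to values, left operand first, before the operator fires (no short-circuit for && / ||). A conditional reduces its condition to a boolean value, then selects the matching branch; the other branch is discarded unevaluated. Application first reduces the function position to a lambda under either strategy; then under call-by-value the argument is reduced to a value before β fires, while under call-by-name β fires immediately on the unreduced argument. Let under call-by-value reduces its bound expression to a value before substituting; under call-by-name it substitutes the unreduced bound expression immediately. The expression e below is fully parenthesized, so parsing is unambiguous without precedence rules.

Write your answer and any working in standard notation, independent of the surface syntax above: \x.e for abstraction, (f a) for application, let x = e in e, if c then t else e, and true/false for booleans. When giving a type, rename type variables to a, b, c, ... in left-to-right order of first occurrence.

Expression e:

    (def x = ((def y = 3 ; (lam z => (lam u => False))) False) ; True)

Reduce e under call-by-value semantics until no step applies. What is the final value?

Trace:
step 0: (let x = ((let y = 3 in (\z.(\u.false))) false) in true)
step 1: [let@0.0] (let x = ((\z.(\u.false)) false) in true)
step 2: [beta@0] (let x = (\u.false) in true)
step 3: [let@root] true

Answer: true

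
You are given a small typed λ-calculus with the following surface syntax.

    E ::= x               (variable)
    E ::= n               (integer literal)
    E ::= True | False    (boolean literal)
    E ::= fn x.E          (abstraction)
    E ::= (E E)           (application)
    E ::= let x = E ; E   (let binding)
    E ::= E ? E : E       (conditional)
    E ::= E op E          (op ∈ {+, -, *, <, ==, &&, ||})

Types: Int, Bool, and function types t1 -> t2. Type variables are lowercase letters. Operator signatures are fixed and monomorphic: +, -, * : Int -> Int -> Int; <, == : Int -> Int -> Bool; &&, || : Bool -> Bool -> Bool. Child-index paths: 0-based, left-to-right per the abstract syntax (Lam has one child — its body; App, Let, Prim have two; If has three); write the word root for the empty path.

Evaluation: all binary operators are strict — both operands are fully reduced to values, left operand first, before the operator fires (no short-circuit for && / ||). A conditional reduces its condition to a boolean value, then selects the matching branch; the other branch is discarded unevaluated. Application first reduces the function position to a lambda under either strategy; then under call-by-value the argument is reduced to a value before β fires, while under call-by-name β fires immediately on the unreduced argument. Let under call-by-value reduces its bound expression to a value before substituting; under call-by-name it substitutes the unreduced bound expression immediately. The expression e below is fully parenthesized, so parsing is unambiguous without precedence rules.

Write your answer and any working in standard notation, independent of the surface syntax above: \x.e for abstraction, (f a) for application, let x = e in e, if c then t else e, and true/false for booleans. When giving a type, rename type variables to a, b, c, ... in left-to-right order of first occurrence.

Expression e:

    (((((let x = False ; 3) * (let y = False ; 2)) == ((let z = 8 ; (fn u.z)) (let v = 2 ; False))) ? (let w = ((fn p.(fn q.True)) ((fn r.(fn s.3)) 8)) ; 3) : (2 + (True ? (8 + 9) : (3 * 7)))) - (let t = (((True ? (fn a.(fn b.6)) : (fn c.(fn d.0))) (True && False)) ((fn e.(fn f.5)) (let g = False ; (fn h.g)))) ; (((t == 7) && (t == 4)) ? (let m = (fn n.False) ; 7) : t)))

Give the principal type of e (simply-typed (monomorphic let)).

Derivation:
let x : Bool
  unify Int ~ Int
let y : Bool
  unify Int ~ Int
  unify Int ~ Int
let z : Int
z : Int
\u._ : a -> Int
let v : Int
  unify a -> Int ~ Bool -> b
  unify a ~ Bool
  unify Int ~ b
_ _ : Int
  unify Int ~ Int
  unify Bool ~ Bool
\q._ : d -> Bool
\p._ : c -> d -> Bool
\s._ : f -> Int
\r._ : e -> f -> Int
  unify e -> f -> Int ~ Int -> g
  unify e ~ Int
  unify f -> Int ~ g
_ _ : f -> Int
  unify c -> d -> Bool ~ (f -> Int) -> h
  unify c ~ f -> Int
  unify d -> Bool ~ h
_ _ : d -> Bool
let w : d -> Bool
  unify Int ~ Int
  unify Bool ~ Bool
  unify Int ~ Int
  unify Int ~ Int
  unify Int ~ Int
  unify Int ~ Int
  unify Int ~ Int
  unify Int ~ Int
  unify Int ~ Int
  unify Int ~ Int
  unify Bool ~ Bool
\b._ : j -> Int
\a._ : i -> j -> Int
\d._ : l -> Int
\c._ : k -> l -> Int
  unify i -> j -> Int ~ k -> l -> Int
  unify i ~ k
  unify j -> Int ~ l -> Int
  unify j ~ l
  unify Int ~ Int
  unify Bool ~ Bool
  unify Bool ~ Bool
  unify k -> l -> Int ~ Bool -> m
  unify k ~ Bool
  unify l -> Int ~ m
_ _ : l -> Int
\f._ : o -> Int
\e._ : n -> o -> Int
let g : Bool
g : Bool
\h._ : p -> Bool
  unify n -> o -> Int ~ (p -> Bool) -> q
  unify n ~ p -> Bool
  unify o -> Int ~ q
_ _ : o -> Int
  unify l -> Int ~ (o -> Int) -> r
  unify l ~ o -> Int
  unify Int ~ r
_ _ : Int
let t : Int
t : Int
  unify Int ~ Int
  unify Int ~ Int
  unify Bool ~ Bool
t : Int
  unify Int ~ Int
  unify Int ~ Int
  unify Bool ~ Bool
  unify Bool ~ Bool
\n._ : s -> Bool
let m : s -> Bool
t : Int
  unify Int ~ Int
  unify Int ~ Int

Answer: Int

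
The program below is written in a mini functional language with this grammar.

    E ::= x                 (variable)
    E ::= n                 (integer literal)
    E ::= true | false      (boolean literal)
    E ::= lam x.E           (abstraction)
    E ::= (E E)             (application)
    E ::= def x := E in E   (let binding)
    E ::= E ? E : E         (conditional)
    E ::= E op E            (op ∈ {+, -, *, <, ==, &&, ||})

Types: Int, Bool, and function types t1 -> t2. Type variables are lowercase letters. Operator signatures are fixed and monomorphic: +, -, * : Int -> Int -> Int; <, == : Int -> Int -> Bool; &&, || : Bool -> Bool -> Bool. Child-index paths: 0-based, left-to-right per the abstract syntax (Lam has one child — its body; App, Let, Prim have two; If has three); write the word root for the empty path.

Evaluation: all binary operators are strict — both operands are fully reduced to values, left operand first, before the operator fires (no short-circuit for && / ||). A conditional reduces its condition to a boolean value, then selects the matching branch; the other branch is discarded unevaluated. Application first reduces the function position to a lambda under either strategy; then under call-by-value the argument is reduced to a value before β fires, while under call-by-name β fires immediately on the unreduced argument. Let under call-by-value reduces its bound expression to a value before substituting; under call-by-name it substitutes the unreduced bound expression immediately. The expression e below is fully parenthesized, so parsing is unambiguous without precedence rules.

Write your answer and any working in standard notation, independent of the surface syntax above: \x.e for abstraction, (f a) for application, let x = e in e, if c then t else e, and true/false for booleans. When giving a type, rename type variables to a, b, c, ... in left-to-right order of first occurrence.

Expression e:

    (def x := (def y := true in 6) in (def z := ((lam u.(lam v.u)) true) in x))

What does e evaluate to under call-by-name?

Working:
step 0: (let x = (let y = true in 6) in (let z = ((\u.(\v.u)) true) in x))
step 1: [let@root] (let z = ((\u.(\v.u)) true) in (let y = true in 6))
step 2: [let@root] (let y = true in 6)
step 3: [let@root] 6

Answer: 6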